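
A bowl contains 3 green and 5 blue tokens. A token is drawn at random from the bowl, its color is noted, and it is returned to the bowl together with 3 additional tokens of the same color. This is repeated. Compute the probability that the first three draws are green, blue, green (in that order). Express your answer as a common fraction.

Track the composition after each reinforcement of +3.
P = (3/8) · (5/11) · (6/14) = 45/616 ≈ 0.0731.

45/616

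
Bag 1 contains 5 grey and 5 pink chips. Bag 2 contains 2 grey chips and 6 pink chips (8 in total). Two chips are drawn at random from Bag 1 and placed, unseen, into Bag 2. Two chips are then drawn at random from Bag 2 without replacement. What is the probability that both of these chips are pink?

Condition on how many of the transferred chips are pink (from Bag 1: 5 pink of 10; then Bag 2 has 10 total).
  0 pink: C(5,0)C(5,2)/C(10,2) = 2/9; then P = C(6,2)/C(10,2) = 1/3
  1 pink: C(5,1)C(5,1)/C(10,2) = 5/9; then P = C(7,2)/C(10,2) = 7/15
  2 pink: C(5,2)C(5,0)/C(10,2) = 2/9; then P = C(8,2)/C(10,2) = 28/45
P(both pink) = 191/405 ≈ 0.4716.

191/405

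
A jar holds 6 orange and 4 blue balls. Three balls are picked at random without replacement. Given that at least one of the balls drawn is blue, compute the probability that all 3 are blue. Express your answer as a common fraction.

P(all 3 blue) = C(4,3)/C(10,3) = 1/30; P(at least one blue) = 1 − C(6,3)/C(10,3) = 5/6.
Since 'all 3 blue' ⊆ 'at least one blue', P(all 3 | at least one) = 1/30 / 5/6 = 1/25 ≈ 0.0400.

1/25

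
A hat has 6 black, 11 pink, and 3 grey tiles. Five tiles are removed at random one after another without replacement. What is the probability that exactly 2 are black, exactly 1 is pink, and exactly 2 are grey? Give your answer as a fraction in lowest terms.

165/5168

Unordered draws without replacement: count favorable combinations over C(20,5).
Favorable = C(6,2) · C(11,1) · C(3,2) = 495; total = C(20,5) = 15504.
P = 495/15504 = 165/5168 ≈ 0.0319.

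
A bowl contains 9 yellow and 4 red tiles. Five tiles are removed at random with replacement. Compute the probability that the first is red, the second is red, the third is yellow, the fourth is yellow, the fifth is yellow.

Multiply the conditional probability of each draw in order, with replacement (the composition resets each draw).
P = (4/13) · (4/13) · (9/13) · (9/13) · (9/13) = 11664/371293 ≈ 0.0314.

11664/371293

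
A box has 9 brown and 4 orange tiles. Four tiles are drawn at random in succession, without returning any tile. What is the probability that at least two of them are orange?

23/65

Sum the hypergeometric tail for j = 2,…,4 orange tiles.
Favorable = C(4,2)·C(9,2) + C(4,3)·C(9,1) + C(4,4)·C(9,0) = 253; total = C(13,4) = 715.
P = 253/715 = 23/65 ≈ 0.3538.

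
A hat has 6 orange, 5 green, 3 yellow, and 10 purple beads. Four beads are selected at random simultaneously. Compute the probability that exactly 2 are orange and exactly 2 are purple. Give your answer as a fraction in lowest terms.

225/3542

Unordered draws without replacement: count favorable combinations over C(24,4).
Favorable = C(6,2) · C(5,0) · C(3,0) · C(10,2) = 675; total = C(24,4) = 10626.
P = 675/10626 = 225/3542 ≈ 0.0635.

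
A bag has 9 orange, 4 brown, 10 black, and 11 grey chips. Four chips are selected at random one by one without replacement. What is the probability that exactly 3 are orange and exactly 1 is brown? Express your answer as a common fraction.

42/5797

Unordered draws without replacement: count favorable combinations over C(34,4).
Favorable = C(9,3) · C(4,1) · C(10,0) · C(11,0) = 336; total = C(34,4) = 46376.
P = 336/46376 = 42/5797 ≈ 0.0072.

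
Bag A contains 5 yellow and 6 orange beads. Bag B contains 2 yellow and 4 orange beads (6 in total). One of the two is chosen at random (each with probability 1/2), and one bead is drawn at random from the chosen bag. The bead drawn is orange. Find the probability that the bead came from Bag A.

P(orange | Bag A) = 6/11; P(orange | Bag B) = 2/3.
P(orange) = 1/2·6/11 + 1/2·2/3 = 20/33.
By Bayes' rule, P(Bag A | orange) = 3/11 / 20/33 = 9/20 ≈ 0.4500.

9/20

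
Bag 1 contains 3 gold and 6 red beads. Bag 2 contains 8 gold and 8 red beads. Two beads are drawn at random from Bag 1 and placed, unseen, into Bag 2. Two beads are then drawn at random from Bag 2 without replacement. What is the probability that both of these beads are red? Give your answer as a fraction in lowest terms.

Condition on how many of the transferred beads are red (from Bag 1: 6 red of 9; then Bag 2 has 18 total).
  0 red: C(6,0)C(3,2)/C(9,2) = 1/12; then P = C(8,2)/C(18,2) = 28/153
  1 red: C(6,1)C(3,1)/C(9,2) = 1/2; then P = C(9,2)/C(18,2) = 4/17
  2 red: C(6,2)C(3,0)/C(9,2) = 5/12; then P = C(10,2)/C(18,2) = 5/17
P(both red) = 469/1836 ≈ 0.2554.

469/1836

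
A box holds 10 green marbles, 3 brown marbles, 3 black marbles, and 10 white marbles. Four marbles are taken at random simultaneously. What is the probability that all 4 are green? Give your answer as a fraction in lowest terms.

21/1495

Unordered draws without replacement: count favorable combinations over C(26,4).
Favorable = C(10,4) · C(3,0) · C(3,0) · C(10,0) = 210; total = C(26,4) = 14950.
P = 210/14950 = 21/1495 ≈ 0.0140.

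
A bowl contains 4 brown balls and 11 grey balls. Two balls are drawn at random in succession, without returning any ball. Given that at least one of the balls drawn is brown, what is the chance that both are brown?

P(both brown) = C(4,2)/C(15,2) = 2/35; P(at least one brown) = 1 − C(11,2)/C(15,2) = 10/21.
Since 'both brown' ⊆ 'at least one brown', P(both | at least one) = 2/35 / 10/21 = 3/25 ≈ 0.1200.

3/25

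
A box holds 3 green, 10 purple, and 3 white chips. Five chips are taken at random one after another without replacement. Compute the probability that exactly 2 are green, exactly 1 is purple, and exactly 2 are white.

Unordered draws without replacement: count favorable combinations over C(16,5).
Favorable = C(3,2) · C(10,1) · C(3,2) = 90; total = C(16,5) = 4368.
P = 90/4368 = 15/728 ≈ 0.0206.

15/728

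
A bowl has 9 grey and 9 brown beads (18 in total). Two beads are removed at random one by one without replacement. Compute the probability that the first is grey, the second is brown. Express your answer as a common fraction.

9/34

Multiply the conditional probability of each draw in order, without replacement, so each draw removes one from its color and from the total.
P = (9/18) · (9/17) = 9/34 ≈ 0.2647.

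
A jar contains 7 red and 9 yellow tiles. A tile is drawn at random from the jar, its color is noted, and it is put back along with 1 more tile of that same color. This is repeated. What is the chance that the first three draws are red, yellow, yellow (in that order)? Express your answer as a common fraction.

Track the composition after each reinforcement of +1.
P = (7/16) · (9/17) · (10/18) = 35/272 ≈ 0.1287.

35/272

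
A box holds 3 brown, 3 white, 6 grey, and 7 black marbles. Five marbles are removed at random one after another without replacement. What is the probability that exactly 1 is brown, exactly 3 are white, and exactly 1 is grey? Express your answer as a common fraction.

1/646

Unordered draws without replacement: count favorable combinations over C(19,5).
Favorable = C(3,1) · C(3,3) · C(6,1) · C(7,0) = 18; total = C(19,5) = 11628.
P = 18/11628 = 1/646 ≈ 0.0015.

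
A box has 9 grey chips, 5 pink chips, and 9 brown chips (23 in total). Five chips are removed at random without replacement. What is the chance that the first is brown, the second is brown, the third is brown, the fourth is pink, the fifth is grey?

Multiply the conditional probability of each draw in order, without replacement, so each draw removes one from its color and from the total.
P = (9/23) · (8/22) · (7/21) · (5/20) · (9/19) = 27/4807 ≈ 0.0056.

27/4807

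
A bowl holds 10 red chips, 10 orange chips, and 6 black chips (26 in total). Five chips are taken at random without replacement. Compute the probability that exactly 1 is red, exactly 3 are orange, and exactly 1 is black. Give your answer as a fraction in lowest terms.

Unordered draws without replacement: count favorable combinations over C(26,5).
Favorable = C(10,1) · C(10,3) · C(6,1) = 7200; total = C(26,5) = 65780.
P = 7200/65780 = 360/3289 ≈ 0.1095.

360/3289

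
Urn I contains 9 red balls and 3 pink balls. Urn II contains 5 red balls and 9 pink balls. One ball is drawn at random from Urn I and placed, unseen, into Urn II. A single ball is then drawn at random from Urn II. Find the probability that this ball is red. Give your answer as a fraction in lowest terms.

Condition on how many of the transferred balls are red (from Urn I: 9 red of 12; then Urn II has 15 total).
  0 red: C(9,0)C(3,1)/C(12,1) = 1/4; then P = 5/15
  1 red: C(9,1)C(3,0)/C(12,1) = 3/4; then P = 6/15
P(red from Urn II) = 23/60 ≈ 0.3833.

23/60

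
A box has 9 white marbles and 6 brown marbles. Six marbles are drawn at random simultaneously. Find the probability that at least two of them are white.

90/91

Sum the hypergeometric tail for j = 2,…,6 white marbles.
Favorable = C(9,2)·C(6,4) + C(9,3)·C(6,3) + C(9,4)·C(6,2) + C(9,5)·C(6,1) + C(9,6)·C(6,0) = 4950; total = C(15,6) = 5005.
P = 4950/5005 = 90/91 ≈ 0.9890.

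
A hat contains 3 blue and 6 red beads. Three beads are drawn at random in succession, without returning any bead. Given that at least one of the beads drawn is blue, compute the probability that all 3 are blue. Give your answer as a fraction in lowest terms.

1/64

P(all 3 blue) = C(3,3)/C(9,3) = 1/84; P(at least one blue) = 1 − C(6,3)/C(9,3) = 16/21.
Since 'all 3 blue' ⊆ 'at least one blue', P(all 3 | at least one) = 1/84 / 16/21 = 1/64 ≈ 0.0156.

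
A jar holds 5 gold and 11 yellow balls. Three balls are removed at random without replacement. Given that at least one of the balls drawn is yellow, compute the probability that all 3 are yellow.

P(all 3 yellow) = C(11,3)/C(16,3) = 33/112; P(at least one yellow) = 1 − C(5,3)/C(16,3) = 55/56.
Since 'all 3 yellow' ⊆ 'at least one yellow', P(all 3 | at least one) = 33/112 / 55/56 = 3/10 ≈ 0.3000.

3/10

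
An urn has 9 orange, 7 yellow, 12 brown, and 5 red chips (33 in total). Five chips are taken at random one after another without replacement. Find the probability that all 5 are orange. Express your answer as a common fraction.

Unordered draws without replacement: count favorable combinations over C(33,5).
Favorable = C(9,5) · C(7,0) · C(12,0) · C(5,0) = 126; total = C(33,5) = 237336.
P = 126/237336 = 21/39556 ≈ 0.0005.

21/39556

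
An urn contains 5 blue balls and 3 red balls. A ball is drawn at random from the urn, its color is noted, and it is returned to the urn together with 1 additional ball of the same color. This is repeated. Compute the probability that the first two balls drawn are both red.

1/6

After a red draw the urn holds 4 red out of 9.
P = (3/8)·(4/9) = 1/6 ≈ 0.1667.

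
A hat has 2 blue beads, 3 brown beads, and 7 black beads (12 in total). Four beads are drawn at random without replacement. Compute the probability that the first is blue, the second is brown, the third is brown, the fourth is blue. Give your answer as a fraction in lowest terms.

Multiply the conditional probability of each draw in order, without replacement, so each draw removes one from its color and from the total.
P = (2/12) · (3/11) · (2/10) · (1/9) = 1/990 ≈ 0.0010.

1/990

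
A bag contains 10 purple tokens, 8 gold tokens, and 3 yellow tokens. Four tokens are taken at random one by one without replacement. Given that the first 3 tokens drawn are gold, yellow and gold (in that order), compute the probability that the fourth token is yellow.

1/9

After removing 2 gold, 1 yellow, the bag has 2 yellow out of 18 remaining.
P(fourth is yellow | given) = 2/18 = 1/9 ≈ 0.1111.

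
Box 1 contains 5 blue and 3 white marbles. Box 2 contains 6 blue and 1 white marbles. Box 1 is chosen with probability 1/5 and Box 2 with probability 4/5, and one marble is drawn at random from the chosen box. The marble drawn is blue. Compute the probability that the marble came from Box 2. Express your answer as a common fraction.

P(blue | Box 1) = 5/8; P(blue | Box 2) = 6/7.
P(blue) = 1/5·5/8 + 4/5·6/7 = 227/280.
By Bayes' rule, P(Box 2 | blue) = 24/35 / 227/280 = 192/227 ≈ 0.8458.

192/227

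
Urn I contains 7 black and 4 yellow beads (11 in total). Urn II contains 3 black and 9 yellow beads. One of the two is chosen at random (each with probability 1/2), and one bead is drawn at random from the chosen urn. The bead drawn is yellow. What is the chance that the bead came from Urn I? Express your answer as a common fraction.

P(yellow | Urn I) = 4/11; P(yellow | Urn II) = 3/4.
P(yellow) = 1/2·4/11 + 1/2·3/4 = 49/88.
By Bayes' rule, P(Urn I | yellow) = 2/11 / 49/88 = 16/49 ≈ 0.3265.

16/49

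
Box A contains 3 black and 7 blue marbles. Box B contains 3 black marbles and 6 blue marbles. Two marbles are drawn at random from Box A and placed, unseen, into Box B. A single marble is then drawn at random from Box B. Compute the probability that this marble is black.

18/55

Condition on how many of the transferred marbles are black (from Box A: 3 black of 10; then Box B has 11 total).
  0 black: C(3,0)C(7,2)/C(10,2) = 7/15; then P = 3/11
  1 black: C(3,1)C(7,1)/C(10,2) = 7/15; then P = 4/11
  2 black: C(3,2)C(7,0)/C(10,2) = 1/15; then P = 5/11
P(black from Box B) = 18/55 ≈ 0.3273.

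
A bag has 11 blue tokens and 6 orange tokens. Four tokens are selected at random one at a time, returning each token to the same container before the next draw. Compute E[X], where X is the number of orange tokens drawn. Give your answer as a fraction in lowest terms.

24/17

By linearity of expectation, E[X] = Σ P(draw i is orange); each independent draw has P(orange) = 6/17.
E[X] = 4 · 6/17 = 24/17 ≈ 1.4118.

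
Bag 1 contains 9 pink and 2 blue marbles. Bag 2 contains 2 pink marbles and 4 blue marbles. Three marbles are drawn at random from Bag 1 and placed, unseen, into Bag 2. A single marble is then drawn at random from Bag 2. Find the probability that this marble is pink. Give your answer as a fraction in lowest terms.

49/99

Condition on how many of the transferred marbles are pink (from Bag 1: 9 pink of 11; then Bag 2 has 9 total).
  1 pink: C(9,1)C(2,2)/C(11,3) = 3/55; then P = 3/9
  2 pink: C(9,2)C(2,1)/C(11,3) = 24/55; then P = 4/9
  3 pink: C(9,3)C(2,0)/C(11,3) = 28/55; then P = 5/9
P(pink from Bag 2) = 49/99 ≈ 0.4949.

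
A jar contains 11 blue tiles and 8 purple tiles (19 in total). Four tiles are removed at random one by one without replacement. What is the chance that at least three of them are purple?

343/1938

Sum the hypergeometric tail for j = 3,…,4 purple tiles.
Favorable = C(8,3)·C(11,1) + C(8,4)·C(11,0) = 686; total = C(19,4) = 3876.
P = 686/3876 = 343/1938 ≈ 0.1770.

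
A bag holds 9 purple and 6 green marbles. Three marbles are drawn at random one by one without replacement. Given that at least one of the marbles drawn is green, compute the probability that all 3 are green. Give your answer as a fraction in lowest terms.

20/371

P(all 3 green) = C(6,3)/C(15,3) = 4/91; P(at least one green) = 1 − C(9,3)/C(15,3) = 53/65.
Since 'all 3 green' ⊆ 'at least one green', P(all 3 | at least one) = 4/91 / 53/65 = 20/371 ≈ 0.0539.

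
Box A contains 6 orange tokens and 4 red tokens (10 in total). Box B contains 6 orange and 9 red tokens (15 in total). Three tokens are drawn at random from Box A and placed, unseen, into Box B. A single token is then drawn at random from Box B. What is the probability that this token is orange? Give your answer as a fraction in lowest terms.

13/30

Condition on how many of the transferred tokens are orange (from Box A: 6 orange of 10; then Box B has 18 total).
  0 orange: C(6,0)C(4,3)/C(10,3) = 1/30; then P = 6/18
  1 orange: C(6,1)C(4,2)/C(10,3) = 3/10; then P = 7/18
  2 orange: C(6,2)C(4,1)/C(10,3) = 1/2; then P = 8/18
  3 orange: C(6,3)C(4,0)/C(10,3) = 1/6; then P = 9/18
P(orange from Box B) = 13/30 ≈ 0.4333.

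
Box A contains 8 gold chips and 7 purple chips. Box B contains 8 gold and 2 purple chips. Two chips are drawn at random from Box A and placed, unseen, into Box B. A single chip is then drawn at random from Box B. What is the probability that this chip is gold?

34/45

Condition on how many of the transferred chips are gold (from Box A: 8 gold of 15; then Box B has 12 total).
  0 gold: C(8,0)C(7,2)/C(15,2) = 1/5; then P = 8/12
  1 gold: C(8,1)C(7,1)/C(15,2) = 8/15; then P = 9/12
  2 gold: C(8,2)C(7,0)/C(15,2) = 4/15; then P = 10/12
P(gold from Box B) = 34/45 ≈ 0.7556.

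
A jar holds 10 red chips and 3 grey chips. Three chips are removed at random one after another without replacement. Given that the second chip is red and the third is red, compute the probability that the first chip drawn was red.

8/11

P(first=red and the second chip is red and the third is red) = (10/13)·(9/12)·(8/11) = 60/143.
P(E) = Σ over first color = 60/143 + 45/286 = 15/26.
By Bayes, P(first=red | E) = 60/143 / 15/26 = 8/11 ≈ 0.7273.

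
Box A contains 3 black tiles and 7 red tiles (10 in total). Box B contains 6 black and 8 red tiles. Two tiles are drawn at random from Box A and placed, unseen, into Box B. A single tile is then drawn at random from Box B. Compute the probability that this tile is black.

Condition on how many of the transferred tiles are black (from Box A: 3 black of 10; then Box B has 16 total).
  0 black: C(3,0)C(7,2)/C(10,2) = 7/15; then P = 6/16
  1 black: C(3,1)C(7,1)/C(10,2) = 7/15; then P = 7/16
  2 black: C(3,2)C(7,0)/C(10,2) = 1/15; then P = 8/16
P(black from Box B) = 33/80 ≈ 0.4125.

33/80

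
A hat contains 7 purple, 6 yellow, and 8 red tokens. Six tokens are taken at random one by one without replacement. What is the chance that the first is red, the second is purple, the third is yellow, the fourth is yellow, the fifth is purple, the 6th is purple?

5/3876

Multiply the conditional probability of each draw in order, without replacement, so each draw removes one from its color and from the total.
P = (8/21) · (7/20) · (6/19) · (5/18) · (6/17) · (5/16) = 5/3876 ≈ 0.0013.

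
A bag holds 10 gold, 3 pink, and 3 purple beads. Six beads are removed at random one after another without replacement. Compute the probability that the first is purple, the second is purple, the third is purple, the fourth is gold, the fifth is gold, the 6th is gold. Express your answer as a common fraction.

3/4004

Multiply the conditional probability of each draw in order, without replacement, so each draw removes one from its color and from the total.
P = (3/16) · (2/15) · (1/14) · (10/13) · (9/12) · (8/11) = 3/4004 ≈ 0.0007.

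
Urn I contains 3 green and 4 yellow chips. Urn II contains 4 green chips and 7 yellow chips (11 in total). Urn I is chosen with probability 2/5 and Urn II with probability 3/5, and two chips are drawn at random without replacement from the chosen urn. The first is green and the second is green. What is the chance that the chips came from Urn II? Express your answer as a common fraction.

63/118

P(E | Urn I) = 1/7; P(E | Urn II) = 6/55.
P(E) = 2/5·1/7 + 3/5·6/55 = 236/1925.
By Bayes' rule, P(Urn II | E) = 18/275 / 236/1925 = 63/118 ≈ 0.5339.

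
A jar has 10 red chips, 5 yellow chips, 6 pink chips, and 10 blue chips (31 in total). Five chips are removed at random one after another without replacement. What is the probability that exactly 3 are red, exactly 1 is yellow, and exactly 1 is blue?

2000/56637

Unordered draws without replacement: count favorable combinations over C(31,5).
Favorable = C(10,3) · C(5,1) · C(6,0) · C(10,1) = 6000; total = C(31,5) = 169911.
P = 6000/169911 = 2000/56637 ≈ 0.0353.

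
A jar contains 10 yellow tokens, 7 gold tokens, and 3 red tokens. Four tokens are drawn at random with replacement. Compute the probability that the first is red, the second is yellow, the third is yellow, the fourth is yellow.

Multiply the conditional probability of each draw in order, with replacement (the composition resets each draw).
P = (3/20) · (10/20) · (10/20) · (10/20) = 3/160 ≈ 0.0187.

3/160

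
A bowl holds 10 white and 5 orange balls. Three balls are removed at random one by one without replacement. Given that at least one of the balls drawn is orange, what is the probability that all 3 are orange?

2/67

P(all 3 orange) = C(5,3)/C(15,3) = 2/91; P(at least one orange) = 1 − C(10,3)/C(15,3) = 67/91.
Since 'all 3 orange' ⊆ 'at least one orange', P(all 3 | at least one) = 2/91 / 67/91 = 2/67 ≈ 0.0299.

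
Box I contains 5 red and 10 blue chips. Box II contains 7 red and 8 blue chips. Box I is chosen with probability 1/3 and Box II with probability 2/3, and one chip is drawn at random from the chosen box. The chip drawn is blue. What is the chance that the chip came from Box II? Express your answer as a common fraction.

8/13

P(blue | Box I) = 2/3; P(blue | Box II) = 8/15.
P(blue) = 1/3·2/3 + 2/3·8/15 = 26/45.
By Bayes' rule, P(Box II | blue) = 16/45 / 26/45 = 8/13 ≈ 0.6154.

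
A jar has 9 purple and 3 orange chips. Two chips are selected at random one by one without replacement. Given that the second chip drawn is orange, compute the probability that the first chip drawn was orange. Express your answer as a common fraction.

P(first=orange and the second chip drawn is orange) = (3/12)·(2/11) = 1/22.
P(the second chip drawn is orange) = Σ over first color = 9/44 + 1/22 = 1/4.
By Bayes, P(first=orange | the second chip drawn is orange) = 1/22 / 1/4 = 2/11 ≈ 0.1818.

2/11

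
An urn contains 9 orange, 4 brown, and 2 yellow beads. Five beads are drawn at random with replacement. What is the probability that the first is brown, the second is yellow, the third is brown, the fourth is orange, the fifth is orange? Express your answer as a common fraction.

32/9375

Multiply the conditional probability of each draw in order, with replacement (the composition resets each draw).
P = (4/15) · (2/15) · (4/15) · (9/15) · (9/15) = 32/9375 ≈ 0.0034.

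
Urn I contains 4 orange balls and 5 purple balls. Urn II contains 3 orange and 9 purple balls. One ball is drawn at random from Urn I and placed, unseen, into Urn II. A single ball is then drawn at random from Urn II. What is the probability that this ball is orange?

31/117

Condition on how many of the transferred balls are orange (from Urn I: 4 orange of 9; then Urn II has 13 total).
  0 orange: C(4,0)C(5,1)/C(9,1) = 5/9; then P = 3/13
  1 orange: C(4,1)C(5,0)/C(9,1) = 4/9; then P = 4/13
P(orange from Urn II) = 31/117 ≈ 0.2650.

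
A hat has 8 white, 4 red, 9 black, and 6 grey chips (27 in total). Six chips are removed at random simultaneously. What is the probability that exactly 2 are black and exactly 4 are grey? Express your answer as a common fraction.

Unordered draws without replacement: count favorable combinations over C(27,6).
Favorable = C(8,0) · C(4,0) · C(9,2) · C(6,4) = 540; total = C(27,6) = 296010.
P = 540/296010 = 6/3289 ≈ 0.0018.

6/3289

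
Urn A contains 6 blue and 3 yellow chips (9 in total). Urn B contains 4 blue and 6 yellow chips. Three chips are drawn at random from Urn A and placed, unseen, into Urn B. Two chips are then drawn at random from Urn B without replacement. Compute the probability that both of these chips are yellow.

Condition on how many of the transferred chips are yellow (from Urn A: 3 yellow of 9; then Urn B has 13 total).
  0 yellow: C(3,0)C(6,3)/C(9,3) = 5/21; then P = C(6,2)/C(13,2) = 5/26
  1 yellow: C(3,1)C(6,2)/C(9,3) = 15/28; then P = C(7,2)/C(13,2) = 7/26
  2 yellow: C(3,2)C(6,1)/C(9,3) = 3/14; then P = C(8,2)/C(13,2) = 14/39
  3 yellow: C(3,3)C(6,0)/C(9,3) = 1/84; then P = C(9,2)/C(13,2) = 6/13
P(both yellow) = 85/312 ≈ 0.2724.

85/312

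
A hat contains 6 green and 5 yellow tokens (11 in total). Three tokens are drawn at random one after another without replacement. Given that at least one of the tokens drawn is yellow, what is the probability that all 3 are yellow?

P(all 3 yellow) = C(5,3)/C(11,3) = 2/33; P(at least one yellow) = 1 − C(6,3)/C(11,3) = 29/33.
Since 'all 3 yellow' ⊆ 'at least one yellow', P(all 3 | at least one) = 2/33 / 29/33 = 2/29 ≈ 0.0690.

2/29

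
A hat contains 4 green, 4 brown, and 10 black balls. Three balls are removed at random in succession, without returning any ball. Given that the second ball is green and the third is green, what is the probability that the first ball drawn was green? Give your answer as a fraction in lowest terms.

P(first=green and the second ball is green and the third is green) = (4/18)·(3/17)·(2/16) = 1/204.
P(E) = Σ over first color = 1/204 + 1/102 + 5/204 = 2/51.
By Bayes, P(first=green | E) = 1/204 / 2/51 = 1/8 ≈ 0.1250.

1/8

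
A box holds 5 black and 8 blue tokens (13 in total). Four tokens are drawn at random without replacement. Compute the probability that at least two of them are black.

Sum the hypergeometric tail for j = 2,…,4 black tokens.
Favorable = C(5,2)·C(8,2) + C(5,3)·C(8,1) + C(5,4)·C(8,0) = 365; total = C(13,4) = 715.
P = 365/715 = 73/143 ≈ 0.5105.

73/143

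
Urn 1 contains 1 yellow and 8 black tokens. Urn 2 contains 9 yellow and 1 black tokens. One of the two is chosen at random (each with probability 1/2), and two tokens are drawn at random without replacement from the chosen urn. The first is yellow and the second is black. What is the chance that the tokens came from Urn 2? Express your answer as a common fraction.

P(E | Urn 1) = 1/9; P(E | Urn 2) = 1/10.
P(E) = 1/2·1/9 + 1/2·1/10 = 19/180.
By Bayes' rule, P(Urn 2 | E) = 1/20 / 19/180 = 9/19 ≈ 0.4737.

9/19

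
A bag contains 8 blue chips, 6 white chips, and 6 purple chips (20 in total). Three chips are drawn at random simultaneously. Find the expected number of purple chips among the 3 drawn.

By linearity of expectation, E[X] = Σ P(draw i is purple); by symmetry each draw (even without replacement) has P(purple) = 6/20.
E[X] = 3 · 6/20 = 9/10 ≈ 0.9000.

9/10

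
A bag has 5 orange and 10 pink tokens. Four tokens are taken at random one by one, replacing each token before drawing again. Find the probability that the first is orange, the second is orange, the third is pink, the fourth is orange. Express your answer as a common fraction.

Multiply the conditional probability of each draw in order, with replacement (the composition resets each draw).
P = (5/15) · (5/15) · (10/15) · (5/15) = 2/81 ≈ 0.0247.

2/81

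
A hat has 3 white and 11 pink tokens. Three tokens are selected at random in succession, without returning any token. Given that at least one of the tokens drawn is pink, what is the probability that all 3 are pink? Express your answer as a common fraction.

P(all 3 pink) = C(11,3)/C(14,3) = 165/364; P(at least one pink) = 1 − C(3,3)/C(14,3) = 363/364.
Since 'all 3 pink' ⊆ 'at least one pink', P(all 3 | at least one) = 165/364 / 363/364 = 5/11 ≈ 0.4545.

5/11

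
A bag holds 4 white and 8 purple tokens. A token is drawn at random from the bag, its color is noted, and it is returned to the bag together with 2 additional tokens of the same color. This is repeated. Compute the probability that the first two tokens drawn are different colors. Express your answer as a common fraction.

Either purple then white, or white then purple; after the first draw the total is 14.
P = (8/12)·(4/14) + (4/12)·(8/14) = 8/21 ≈ 0.3810.

8/21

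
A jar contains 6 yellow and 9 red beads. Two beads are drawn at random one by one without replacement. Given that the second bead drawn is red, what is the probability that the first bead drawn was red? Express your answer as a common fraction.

4/7

P(first=red and the second bead drawn is red) = (9/15)·(8/14) = 12/35.
P(the second bead drawn is red) = Σ over first color = 9/35 + 12/35 = 3/5.
By Bayes, P(first=red | the second bead drawn is red) = 12/35 / 3/5 = 4/7 ≈ 0.5714.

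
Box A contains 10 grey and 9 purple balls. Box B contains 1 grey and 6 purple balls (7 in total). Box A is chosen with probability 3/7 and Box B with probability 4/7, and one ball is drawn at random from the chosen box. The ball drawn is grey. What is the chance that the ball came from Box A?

P(grey | Box A) = 10/19; P(grey | Box B) = 1/7.
P(grey) = 3/7·10/19 + 4/7·1/7 = 286/931.
By Bayes' rule, P(Box A | grey) = 30/133 / 286/931 = 105/143 ≈ 0.7343.

105/143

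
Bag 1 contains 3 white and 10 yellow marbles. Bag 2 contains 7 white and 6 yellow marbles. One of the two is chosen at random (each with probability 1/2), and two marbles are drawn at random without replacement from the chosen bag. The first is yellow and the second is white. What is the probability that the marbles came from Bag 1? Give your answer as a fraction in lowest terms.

5/12

P(E | Bag 1) = 5/26; P(E | Bag 2) = 7/26.
P(E) = 1/2·5/26 + 1/2·7/26 = 3/13.
By Bayes' rule, P(Bag 1 | E) = 5/52 / 3/13 = 5/12 ≈ 0.4167.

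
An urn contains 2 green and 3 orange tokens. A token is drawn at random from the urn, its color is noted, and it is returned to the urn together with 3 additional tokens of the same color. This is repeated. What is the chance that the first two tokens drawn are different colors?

Either orange then green, or green then orange; after the first draw the total is 8.
P = (3/5)·(2/8) + (2/5)·(3/8) = 3/10 ≈ 0.3000.

3/10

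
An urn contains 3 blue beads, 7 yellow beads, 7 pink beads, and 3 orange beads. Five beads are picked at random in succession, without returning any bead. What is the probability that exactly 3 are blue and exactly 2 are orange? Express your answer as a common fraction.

Unordered draws without replacement: count favorable combinations over C(20,5).
Favorable = C(3,3) · C(7,0) · C(7,0) · C(3,2) = 3; total = C(20,5) = 15504.
P = 3/15504 = 1/5168 ≈ 0.0002.

1/5168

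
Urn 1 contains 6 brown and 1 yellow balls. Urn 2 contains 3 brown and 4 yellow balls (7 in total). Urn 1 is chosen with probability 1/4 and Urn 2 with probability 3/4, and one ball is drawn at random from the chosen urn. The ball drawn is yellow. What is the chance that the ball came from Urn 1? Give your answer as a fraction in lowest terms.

P(yellow | Urn 1) = 1/7; P(yellow | Urn 2) = 4/7.
P(yellow) = 1/4·1/7 + 3/4·4/7 = 13/28.
By Bayes' rule, P(Urn 1 | yellow) = 1/28 / 13/28 = 1/13 ≈ 0.0769.

1/13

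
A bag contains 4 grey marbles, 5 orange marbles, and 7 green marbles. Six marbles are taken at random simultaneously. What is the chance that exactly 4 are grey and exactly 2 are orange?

Unordered draws without replacement: count favorable combinations over C(16,6).
Favorable = C(4,4) · C(5,2) · C(7,0) = 10; total = C(16,6) = 8008.
P = 10/8008 = 5/4004 ≈ 0.0012.

5/4004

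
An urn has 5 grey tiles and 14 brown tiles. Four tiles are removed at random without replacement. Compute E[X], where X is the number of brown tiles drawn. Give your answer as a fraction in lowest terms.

By linearity of expectation, E[X] = Σ P(draw i is brown); by symmetry each draw (even without replacement) has P(brown) = 14/19.
E[X] = 4 · 14/19 = 56/19 ≈ 2.9474.

56/19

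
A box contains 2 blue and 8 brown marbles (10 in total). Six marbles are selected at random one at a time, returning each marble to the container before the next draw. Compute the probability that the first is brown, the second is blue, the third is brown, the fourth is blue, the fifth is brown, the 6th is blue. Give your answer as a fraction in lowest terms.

Multiply the conditional probability of each draw in order, with replacement (the composition resets each draw).
P = (8/10) · (2/10) · (8/10) · (2/10) · (8/10) · (2/10) = 64/15625 ≈ 0.0041.

64/15625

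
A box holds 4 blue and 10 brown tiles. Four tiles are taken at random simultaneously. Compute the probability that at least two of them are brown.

Sum the hypergeometric tail for j = 2,…,4 brown tiles.
Favorable = C(10,2)·C(4,2) + C(10,3)·C(4,1) + C(10,4)·C(4,0) = 960; total = C(14,4) = 1001.
P = 960/1001 = 960/1001 ≈ 0.9590.

960/1001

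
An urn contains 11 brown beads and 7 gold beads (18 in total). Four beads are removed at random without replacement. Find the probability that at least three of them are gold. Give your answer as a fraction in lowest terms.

Sum the hypergeometric tail for j = 3,…,4 gold beads.
Favorable = C(7,3)·C(11,1) + C(7,4)·C(11,0) = 420; total = C(18,4) = 3060.
P = 420/3060 = 7/51 ≈ 0.1373.

7/51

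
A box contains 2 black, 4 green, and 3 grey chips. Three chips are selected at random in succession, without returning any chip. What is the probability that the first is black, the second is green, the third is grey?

Multiply the conditional probability of each draw in order, without replacement, so each draw removes one from its color and from the total.
P = (2/9) · (4/8) · (3/7) = 1/21 ≈ 0.0476.

1/21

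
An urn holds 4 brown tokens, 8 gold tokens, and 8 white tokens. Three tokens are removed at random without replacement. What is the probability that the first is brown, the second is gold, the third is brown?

4/285

Multiply the conditional probability of each draw in order, without replacement, so each draw removes one from its color and from the total.
P = (4/20) · (8/19) · (3/18) = 4/285 ≈ 0.0140.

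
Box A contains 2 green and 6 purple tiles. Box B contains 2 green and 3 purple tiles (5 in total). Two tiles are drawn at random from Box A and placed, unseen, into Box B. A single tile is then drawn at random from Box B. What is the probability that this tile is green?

5/14

Condition on how many of the transferred tiles are green (from Box A: 2 green of 8; then Box B has 7 total).
  0 green: C(2,0)C(6,2)/C(8,2) = 15/28; then P = 2/7
  1 green: C(2,1)C(6,1)/C(8,2) = 3/7; then P = 3/7
  2 green: C(2,2)C(6,0)/C(8,2) = 1/28; then P = 4/7
P(green from Box B) = 5/14 ≈ 0.3571.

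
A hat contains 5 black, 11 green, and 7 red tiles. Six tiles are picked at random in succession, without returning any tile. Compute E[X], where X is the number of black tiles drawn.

By linearity of expectation, E[X] = Σ P(draw i is black); by symmetry each draw (even without replacement) has P(black) = 5/23.
E[X] = 6 · 5/23 = 30/23 ≈ 1.3043.

30/23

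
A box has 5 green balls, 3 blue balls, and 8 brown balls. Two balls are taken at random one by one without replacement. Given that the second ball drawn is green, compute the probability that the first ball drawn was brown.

P(first=brown and the second ball drawn is green) = (8/16)·(5/15) = 1/6.
P(the second ball drawn is green) = Σ over first color = 1/12 + 1/16 + 1/6 = 5/16.
By Bayes, P(first=brown | the second ball drawn is green) = 1/6 / 5/16 = 8/15 ≈ 0.5333.

8/15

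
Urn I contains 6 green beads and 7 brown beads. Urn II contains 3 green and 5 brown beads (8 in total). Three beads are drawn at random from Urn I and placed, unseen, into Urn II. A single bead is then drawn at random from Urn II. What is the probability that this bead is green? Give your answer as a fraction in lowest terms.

Condition on how many of the transferred beads are green (from Urn I: 6 green of 13; then Urn II has 11 total).
  0 green: C(6,0)C(7,3)/C(13,3) = 35/286; then P = 3/11
  1 green: C(6,1)C(7,2)/C(13,3) = 63/143; then P = 4/11
  2 green: C(6,2)C(7,1)/C(13,3) = 105/286; then P = 5/11
  3 green: C(6,3)C(7,0)/C(13,3) = 10/143; then P = 6/11
P(green from Urn II) = 57/143 ≈ 0.3986.

57/143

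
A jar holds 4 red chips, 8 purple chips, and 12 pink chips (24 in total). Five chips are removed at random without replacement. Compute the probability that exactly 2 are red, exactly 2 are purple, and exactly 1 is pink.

12/253

Unordered draws without replacement: count favorable combinations over C(24,5).
Favorable = C(4,2) · C(8,2) · C(12,1) = 2016; total = C(24,5) = 42504.
P = 2016/42504 = 12/253 ≈ 0.0474.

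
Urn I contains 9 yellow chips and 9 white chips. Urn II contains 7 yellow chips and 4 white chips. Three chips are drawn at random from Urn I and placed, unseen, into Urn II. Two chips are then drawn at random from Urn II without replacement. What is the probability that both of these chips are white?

216/1547

Condition on how many of the transferred chips are white (from Urn I: 9 white of 18; then Urn II has 14 total).
  0 white: C(9,0)C(9,3)/C(18,3) = 7/68; then P = C(4,2)/C(14,2) = 6/91
  1 white: C(9,1)C(9,2)/C(18,3) = 27/68; then P = C(5,2)/C(14,2) = 10/91
  2 white: C(9,2)C(9,1)/C(18,3) = 27/68; then P = C(6,2)/C(14,2) = 15/91
  3 white: C(9,3)C(9,0)/C(18,3) = 7/68; then P = C(7,2)/C(14,2) = 3/13
P(both white) = 216/1547 ≈ 0.1396.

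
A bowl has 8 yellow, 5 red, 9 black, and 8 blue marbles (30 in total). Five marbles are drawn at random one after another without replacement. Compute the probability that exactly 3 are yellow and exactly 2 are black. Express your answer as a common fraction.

Unordered draws without replacement: count favorable combinations over C(30,5).
Favorable = C(8,3) · C(5,0) · C(9,2) · C(8,0) = 2016; total = C(30,5) = 142506.
P = 2016/142506 = 16/1131 ≈ 0.0141.

16/1131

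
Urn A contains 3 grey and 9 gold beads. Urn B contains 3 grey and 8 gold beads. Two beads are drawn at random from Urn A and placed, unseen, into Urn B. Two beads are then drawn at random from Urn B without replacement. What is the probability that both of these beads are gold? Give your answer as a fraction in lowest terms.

Condition on how many of the transferred beads are gold (from Urn A: 9 gold of 12; then Urn B has 13 total).
  0 gold: C(9,0)C(3,2)/C(12,2) = 1/22; then P = C(8,2)/C(13,2) = 14/39
  1 gold: C(9,1)C(3,1)/C(12,2) = 9/22; then P = C(9,2)/C(13,2) = 6/13
  2 gold: C(9,2)C(3,0)/C(12,2) = 6/11; then P = C(10,2)/C(13,2) = 15/26
P(both gold) = 223/429 ≈ 0.5198.

223/429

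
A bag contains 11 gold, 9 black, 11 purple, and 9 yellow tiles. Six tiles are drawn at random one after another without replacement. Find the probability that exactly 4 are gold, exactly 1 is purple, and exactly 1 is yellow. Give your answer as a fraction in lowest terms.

Unordered draws without replacement: count favorable combinations over C(40,6).
Favorable = C(11,4) · C(9,0) · C(11,1) · C(9,1) = 32670; total = C(40,6) = 3838380.
P = 32670/3838380 = 1089/127946 ≈ 0.0085.

1089/127946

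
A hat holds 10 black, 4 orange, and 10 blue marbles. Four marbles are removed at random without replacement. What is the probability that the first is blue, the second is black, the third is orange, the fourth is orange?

Multiply the conditional probability of each draw in order, without replacement, so each draw removes one from its color and from the total.
P = (10/24) · (10/23) · (4/22) · (3/21) = 25/5313 ≈ 0.0047.

25/5313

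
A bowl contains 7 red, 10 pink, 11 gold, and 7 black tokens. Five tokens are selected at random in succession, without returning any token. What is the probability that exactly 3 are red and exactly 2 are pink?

225/46376

Unordered draws without replacement: count favorable combinations over C(35,5).
Favorable = C(7,3) · C(10,2) · C(11,0) · C(7,0) = 1575; total = C(35,5) = 324632.
P = 1575/324632 = 225/46376 ≈ 0.0049.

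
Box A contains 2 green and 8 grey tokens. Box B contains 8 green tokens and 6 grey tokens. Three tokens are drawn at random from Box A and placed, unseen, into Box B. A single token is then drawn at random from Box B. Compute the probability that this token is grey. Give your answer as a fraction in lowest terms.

Condition on how many of the transferred tokens are grey (from Box A: 8 grey of 10; then Box B has 17 total).
  1 grey: C(8,1)C(2,2)/C(10,3) = 1/15; then P = 7/17
  2 grey: C(8,2)C(2,1)/C(10,3) = 7/15; then P = 8/17
  3 grey: C(8,3)C(2,0)/C(10,3) = 7/15; then P = 9/17
P(grey from Box B) = 42/85 ≈ 0.4941.

42/85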